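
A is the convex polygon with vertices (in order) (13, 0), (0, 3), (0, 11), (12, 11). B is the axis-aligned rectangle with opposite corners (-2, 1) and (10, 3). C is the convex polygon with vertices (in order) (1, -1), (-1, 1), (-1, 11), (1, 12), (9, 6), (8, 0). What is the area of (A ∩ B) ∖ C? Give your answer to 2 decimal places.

|A ∩ B| = 11.3333.
|(A ∩ B) ∩ C| = 8.0278.
|(A ∩ B) ∖ C| = 11.3333 − 8.0278 = 3.31.

3.31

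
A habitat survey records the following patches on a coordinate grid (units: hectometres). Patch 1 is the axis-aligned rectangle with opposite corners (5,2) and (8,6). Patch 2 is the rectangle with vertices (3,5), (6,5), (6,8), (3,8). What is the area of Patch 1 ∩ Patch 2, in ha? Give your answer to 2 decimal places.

|Patch 1∩Patch 2|: x∈[5,6], y∈[5,6] → 1·1 = 1.

1.00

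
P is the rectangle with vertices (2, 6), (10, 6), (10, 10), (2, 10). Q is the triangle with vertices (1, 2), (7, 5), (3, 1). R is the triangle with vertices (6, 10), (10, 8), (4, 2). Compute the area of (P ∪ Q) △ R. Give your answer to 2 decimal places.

28.14

|P ∪ Q| = 38.
|(P ∪ Q) ∩ R| = 13.9286.
|(P ∪ Q) △ R| = 38 + 18 − 27.8571 = 28.14.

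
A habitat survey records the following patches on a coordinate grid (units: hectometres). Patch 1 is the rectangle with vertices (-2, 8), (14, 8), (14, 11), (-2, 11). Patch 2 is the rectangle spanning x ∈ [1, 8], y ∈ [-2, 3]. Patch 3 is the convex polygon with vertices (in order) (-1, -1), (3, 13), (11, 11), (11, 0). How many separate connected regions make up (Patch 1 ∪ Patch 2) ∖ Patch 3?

(Patch 1 ∪ Patch 2) ∖ Patch 3 splits into 3 disjoint pieces (area 9, area 12, area 10.2083).

3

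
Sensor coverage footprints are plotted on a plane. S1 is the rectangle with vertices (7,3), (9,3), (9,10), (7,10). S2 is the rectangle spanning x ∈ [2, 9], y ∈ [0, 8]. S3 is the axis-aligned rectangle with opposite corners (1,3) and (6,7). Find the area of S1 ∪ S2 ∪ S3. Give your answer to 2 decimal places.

64.00

By inclusion–exclusion:
Individual areas: |S1| = 14, |S2| = 56, |S3| = 20.
|S1∩S2|: x∈[7,9], y∈[3,8] → 2·5 = 10.
|S1∩S3| = 0 (no overlap).
|S2∩S3|: x∈[2,6], y∈[3,7] → 4·4 = 16.
|S1∩S2∩S3| = 0.
|S1 ∪ S2 ∪ S3| = 90 − 26 + 0 = 64.00.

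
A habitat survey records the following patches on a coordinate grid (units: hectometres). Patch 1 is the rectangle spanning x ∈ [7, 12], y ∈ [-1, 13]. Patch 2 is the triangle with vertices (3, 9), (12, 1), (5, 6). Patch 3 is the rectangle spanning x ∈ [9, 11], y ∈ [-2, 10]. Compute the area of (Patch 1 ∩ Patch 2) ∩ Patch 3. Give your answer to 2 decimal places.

The region (Patch 1 ∩ Patch 2) ∩ Patch 3 is the polygon with vertices (11,1.889), (11,1.714), (9,3.143), (9,3.667).
By the shoelace formula its area is 0.70.

0.70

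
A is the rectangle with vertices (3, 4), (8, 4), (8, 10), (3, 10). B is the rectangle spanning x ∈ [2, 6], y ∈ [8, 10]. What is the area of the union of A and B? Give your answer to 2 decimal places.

32.00

By inclusion–exclusion:
Individual areas: |A| = 30, |B| = 8.
|A∩B|: x∈[3,6], y∈[8,10] → 3·2 = 6.
|A ∪ B| = 38 − 6 = 32.00.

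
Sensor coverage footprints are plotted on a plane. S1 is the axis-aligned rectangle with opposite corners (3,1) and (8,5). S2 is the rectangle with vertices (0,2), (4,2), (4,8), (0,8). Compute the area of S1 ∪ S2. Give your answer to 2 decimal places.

By inclusion–exclusion:
Individual areas: |S1| = 20, |S2| = 24.
|S1∩S2|: x∈[3,4], y∈[2,5] → 1·3 = 3.
|S1 ∪ S2| = 44 − 3 = 41.00.

41.00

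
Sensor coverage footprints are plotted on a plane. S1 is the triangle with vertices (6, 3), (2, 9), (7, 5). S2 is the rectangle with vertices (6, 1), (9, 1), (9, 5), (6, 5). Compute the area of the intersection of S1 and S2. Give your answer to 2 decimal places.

1.00

The intersection is the polygon with vertices (6,3), (6,5), (7,5).
By the shoelace formula its area is 1.00.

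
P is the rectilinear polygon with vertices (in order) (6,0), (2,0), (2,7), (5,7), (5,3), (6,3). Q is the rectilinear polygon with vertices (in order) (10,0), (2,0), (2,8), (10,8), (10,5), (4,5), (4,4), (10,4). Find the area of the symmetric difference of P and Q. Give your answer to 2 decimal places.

|P| = 24, |Q| = 58, |P∩Q| = 23.
|P △ Q| = |P| + |Q| − 2·|P∩Q| = 24 + 58 − 46 = 36.00.

36.00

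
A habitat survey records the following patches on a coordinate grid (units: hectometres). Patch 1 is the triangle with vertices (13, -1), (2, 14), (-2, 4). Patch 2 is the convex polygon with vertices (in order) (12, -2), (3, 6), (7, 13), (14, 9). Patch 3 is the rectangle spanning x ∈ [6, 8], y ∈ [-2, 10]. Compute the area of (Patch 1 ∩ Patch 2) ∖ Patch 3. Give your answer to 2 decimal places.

22.61

|Patch 1 ∩ Patch 2| = 32.0823.
|(Patch 1 ∩ Patch 2) ∩ Patch 3| = 9.4747.
|(Patch 1 ∩ Patch 2) ∖ Patch 3| = 32.0823 − 9.4747 = 22.61.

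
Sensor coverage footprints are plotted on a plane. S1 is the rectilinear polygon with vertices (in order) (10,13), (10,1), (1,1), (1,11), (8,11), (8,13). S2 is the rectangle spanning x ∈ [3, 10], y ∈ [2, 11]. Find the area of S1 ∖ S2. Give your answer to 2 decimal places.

31.00

|S1| = 94, |S1∩S2| = 63.
|S1 ∖ S2| = |S1| − |S1∩S2| = 94 − 63 = 31.00.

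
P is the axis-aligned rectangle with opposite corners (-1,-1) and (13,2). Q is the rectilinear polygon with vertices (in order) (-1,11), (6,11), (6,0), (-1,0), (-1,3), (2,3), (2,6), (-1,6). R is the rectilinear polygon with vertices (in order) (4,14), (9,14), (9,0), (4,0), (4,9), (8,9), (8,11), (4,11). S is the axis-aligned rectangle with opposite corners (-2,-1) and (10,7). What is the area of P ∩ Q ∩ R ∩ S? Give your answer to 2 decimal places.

4.00

The intersection is the polygon with vertices (4,0), (4,2), (6,2), (6,0).
By the shoelace formula its area is 4.00.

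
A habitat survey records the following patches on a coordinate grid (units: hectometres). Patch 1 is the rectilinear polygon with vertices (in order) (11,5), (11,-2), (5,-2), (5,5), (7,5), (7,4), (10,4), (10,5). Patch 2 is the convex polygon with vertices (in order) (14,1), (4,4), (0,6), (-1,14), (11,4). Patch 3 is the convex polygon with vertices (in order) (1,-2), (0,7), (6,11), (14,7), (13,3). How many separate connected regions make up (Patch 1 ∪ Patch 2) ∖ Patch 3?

(Patch 1 ∪ Patch 2) ∖ Patch 3 splits into 2 disjoint pieces (area 19.4637, area 16.3181).

2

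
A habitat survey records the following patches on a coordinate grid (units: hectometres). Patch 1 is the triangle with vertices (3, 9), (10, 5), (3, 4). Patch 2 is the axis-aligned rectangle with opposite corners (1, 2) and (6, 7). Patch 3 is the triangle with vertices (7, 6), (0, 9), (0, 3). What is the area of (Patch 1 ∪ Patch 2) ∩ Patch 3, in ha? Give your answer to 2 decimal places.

The region (Patch 1 ∪ Patch 2) ∩ Patch 3 is the polygon with vertices (1,7), (3,7), (3,7.714), (7,6), (1,3.429).
By the shoelace formula its area is 13.14.

13.14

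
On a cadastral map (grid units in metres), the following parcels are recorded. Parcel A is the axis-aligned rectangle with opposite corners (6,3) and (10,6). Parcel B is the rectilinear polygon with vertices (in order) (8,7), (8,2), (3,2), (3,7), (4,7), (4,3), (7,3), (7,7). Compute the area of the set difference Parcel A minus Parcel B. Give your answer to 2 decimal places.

|Parcel A| = 12, |Parcel A∩Parcel B| = 3.
|Parcel A ∖ Parcel B| = |Parcel A| − |Parcel A∩Parcel B| = 12 − 3 = 9.00.

9.00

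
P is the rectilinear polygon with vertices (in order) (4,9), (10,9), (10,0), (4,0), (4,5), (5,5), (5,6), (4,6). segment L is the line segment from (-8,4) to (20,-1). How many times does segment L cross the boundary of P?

The segment meets the boundary at (10,0.786), (4,1.857).

2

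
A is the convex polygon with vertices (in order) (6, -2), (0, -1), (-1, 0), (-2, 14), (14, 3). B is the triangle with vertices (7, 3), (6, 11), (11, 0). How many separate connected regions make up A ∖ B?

A ∖ B splits into 2 disjoint pieces (area 107.7204, area 14.1546).

2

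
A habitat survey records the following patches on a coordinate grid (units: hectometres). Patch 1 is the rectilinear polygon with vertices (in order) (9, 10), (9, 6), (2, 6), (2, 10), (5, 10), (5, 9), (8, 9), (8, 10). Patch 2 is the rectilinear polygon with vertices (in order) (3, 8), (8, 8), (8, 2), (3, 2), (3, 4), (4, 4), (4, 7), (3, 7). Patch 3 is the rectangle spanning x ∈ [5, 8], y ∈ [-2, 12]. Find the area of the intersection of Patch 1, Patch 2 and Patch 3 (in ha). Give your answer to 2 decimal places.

The intersection is the polygon with vertices (8,8), (8,6), (5,6), (5,8).
By the shoelace formula its area is 6.00.

6.00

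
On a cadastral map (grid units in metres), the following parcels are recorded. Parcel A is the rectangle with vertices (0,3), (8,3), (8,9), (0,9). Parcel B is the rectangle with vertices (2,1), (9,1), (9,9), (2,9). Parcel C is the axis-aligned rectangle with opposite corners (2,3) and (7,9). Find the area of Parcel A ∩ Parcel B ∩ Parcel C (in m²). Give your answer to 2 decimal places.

30.00

The intersection is the polygon with vertices (2,3), (2,9), (7,9), (7,3).
By the shoelace formula its area is 30.00.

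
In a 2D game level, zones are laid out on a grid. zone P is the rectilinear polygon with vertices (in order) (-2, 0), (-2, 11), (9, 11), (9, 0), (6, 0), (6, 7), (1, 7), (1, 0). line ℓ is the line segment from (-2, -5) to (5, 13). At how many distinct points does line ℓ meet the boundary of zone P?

The segment meets the boundary at (4.222,11), (1,2.714), (-0.056,0), (2.667,7).

4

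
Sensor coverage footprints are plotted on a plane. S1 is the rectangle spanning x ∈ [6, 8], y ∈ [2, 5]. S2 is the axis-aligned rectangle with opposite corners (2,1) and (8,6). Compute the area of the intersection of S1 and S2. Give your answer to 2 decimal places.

|S1∩S2|: x∈[6,8], y∈[2,5] → 2·3 = 6.

6.00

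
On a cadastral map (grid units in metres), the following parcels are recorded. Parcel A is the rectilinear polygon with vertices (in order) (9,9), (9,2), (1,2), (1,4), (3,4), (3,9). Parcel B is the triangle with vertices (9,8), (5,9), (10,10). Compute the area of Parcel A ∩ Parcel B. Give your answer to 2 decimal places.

2.00

The intersection is the polygon with vertices (9,8), (5,9), (9,9).
By the shoelace formula its area is 2.00.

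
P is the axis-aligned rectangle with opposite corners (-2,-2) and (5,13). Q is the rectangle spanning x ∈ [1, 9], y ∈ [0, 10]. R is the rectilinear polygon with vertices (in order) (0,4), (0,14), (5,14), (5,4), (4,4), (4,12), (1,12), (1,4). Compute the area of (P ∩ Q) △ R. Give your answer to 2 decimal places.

|P ∩ Q| = 40.
|(P ∩ Q) ∩ R| = 6.
|(P ∩ Q) △ R| = 40 + 26 − 12 = 54.00.

54.00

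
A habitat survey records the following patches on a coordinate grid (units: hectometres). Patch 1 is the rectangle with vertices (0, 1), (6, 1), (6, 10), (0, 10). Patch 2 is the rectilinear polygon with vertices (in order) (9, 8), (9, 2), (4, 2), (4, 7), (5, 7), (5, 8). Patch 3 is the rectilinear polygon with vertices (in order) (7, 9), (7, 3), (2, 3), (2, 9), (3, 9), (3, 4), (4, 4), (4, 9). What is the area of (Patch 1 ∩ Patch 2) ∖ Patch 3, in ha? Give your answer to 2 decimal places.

|Patch 1 ∩ Patch 2| = 11.
|(Patch 1 ∩ Patch 2) ∩ Patch 3| = 9.
|(Patch 1 ∩ Patch 2) ∖ Patch 3| = 11 − 9 = 2.00.

2.00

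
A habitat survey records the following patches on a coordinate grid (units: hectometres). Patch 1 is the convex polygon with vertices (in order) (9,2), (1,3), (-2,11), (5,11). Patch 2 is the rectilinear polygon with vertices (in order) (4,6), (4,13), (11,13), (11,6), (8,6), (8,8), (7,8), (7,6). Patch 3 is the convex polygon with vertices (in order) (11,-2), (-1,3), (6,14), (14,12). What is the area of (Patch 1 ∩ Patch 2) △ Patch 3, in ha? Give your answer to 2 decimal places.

|Patch 1 ∩ Patch 2| = 10.5.
|(Patch 1 ∩ Patch 2) ∩ Patch 3| = 10.4935.
|(Patch 1 ∩ Patch 2) △ Patch 3| = 10.5 + 142.5 − 20.987 = 132.01.

132.01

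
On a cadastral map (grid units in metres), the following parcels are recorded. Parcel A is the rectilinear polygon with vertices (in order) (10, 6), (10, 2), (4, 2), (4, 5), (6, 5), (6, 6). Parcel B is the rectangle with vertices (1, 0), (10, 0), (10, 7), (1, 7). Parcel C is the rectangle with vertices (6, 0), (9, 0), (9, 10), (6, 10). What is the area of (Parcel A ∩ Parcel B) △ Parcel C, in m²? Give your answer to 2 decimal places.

28.00

|Parcel A ∩ Parcel B| = 22.
|(Parcel A ∩ Parcel B) ∩ Parcel C| = 12.
|(Parcel A ∩ Parcel B) △ Parcel C| = 22 + 30 − 24 = 28.00.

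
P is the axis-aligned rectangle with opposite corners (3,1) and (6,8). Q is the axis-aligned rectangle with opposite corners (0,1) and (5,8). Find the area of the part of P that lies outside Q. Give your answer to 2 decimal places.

7.00

|P∩Q|: x∈[3,5], y∈[1,8] → 2·7 = 14.
|P| = 21.
|P ∖ Q| = |P| − |P∩Q| = 21 − 14 = 7.00.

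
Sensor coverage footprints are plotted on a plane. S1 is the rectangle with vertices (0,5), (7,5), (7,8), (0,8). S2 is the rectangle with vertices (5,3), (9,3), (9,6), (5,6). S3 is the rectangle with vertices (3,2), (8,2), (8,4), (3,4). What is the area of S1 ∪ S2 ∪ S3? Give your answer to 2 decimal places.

By inclusion–exclusion:
Individual areas: |S1| = 21, |S2| = 12, |S3| = 10.
|S1∩S2|: x∈[5,7], y∈[5,6] → 2·1 = 2.
|S1∩S3| = 0 (no overlap).
|S2∩S3|: x∈[5,8], y∈[3,4] → 3·1 = 3.
|S1∩S2∩S3| = 0.
|S1 ∪ S2 ∪ S3| = 43 − 5 + 0 = 38.00.

38.00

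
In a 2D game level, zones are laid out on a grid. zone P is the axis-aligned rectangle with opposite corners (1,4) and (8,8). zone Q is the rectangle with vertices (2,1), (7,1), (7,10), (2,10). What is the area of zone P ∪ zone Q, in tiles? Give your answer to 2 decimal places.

By inclusion–exclusion:
Individual areas: |zone P| = 28, |zone Q| = 45.
|zone P∩zone Q|: x∈[2,7], y∈[4,8] → 5·4 = 20.
|zone P ∪ zone Q| = 73 − 20 = 53.00.

53.00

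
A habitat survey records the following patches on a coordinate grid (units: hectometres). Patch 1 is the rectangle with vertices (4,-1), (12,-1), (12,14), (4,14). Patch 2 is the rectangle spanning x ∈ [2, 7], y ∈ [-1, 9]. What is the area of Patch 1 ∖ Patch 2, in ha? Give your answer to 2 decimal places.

90.00

|Patch 1∩Patch 2|: x∈[4,7], y∈[-1,9] → 3·10 = 30.
|Patch 1| = 120.
|Patch 1 ∖ Patch 2| = |Patch 1| − |Patch 1∩Patch 2| = 120 − 30 = 90.00.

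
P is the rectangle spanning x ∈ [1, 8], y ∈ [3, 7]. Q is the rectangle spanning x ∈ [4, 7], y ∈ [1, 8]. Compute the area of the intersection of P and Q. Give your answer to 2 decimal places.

12.00

|P∩Q|: x∈[4,7], y∈[3,7] → 3·4 = 12.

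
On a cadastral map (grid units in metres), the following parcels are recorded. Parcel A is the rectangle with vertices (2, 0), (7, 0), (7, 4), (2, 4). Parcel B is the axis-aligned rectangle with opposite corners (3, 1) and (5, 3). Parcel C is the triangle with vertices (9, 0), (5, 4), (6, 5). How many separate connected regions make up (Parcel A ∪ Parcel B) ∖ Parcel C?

2

(Parcel A ∪ Parcel B) ∖ Parcel C splits into 2 disjoint pieces (area 18, area 0.1333).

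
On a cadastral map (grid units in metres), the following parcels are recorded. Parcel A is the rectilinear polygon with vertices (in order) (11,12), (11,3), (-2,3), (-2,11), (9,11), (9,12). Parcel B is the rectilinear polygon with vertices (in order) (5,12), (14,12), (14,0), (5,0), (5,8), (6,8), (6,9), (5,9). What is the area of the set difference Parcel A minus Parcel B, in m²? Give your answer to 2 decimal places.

|Parcel A| = 106, |Parcel A∩Parcel B| = 49.
|Parcel A ∖ Parcel B| = |Parcel A| − |Parcel A∩Parcel B| = 106 − 49 = 57.00.

57.00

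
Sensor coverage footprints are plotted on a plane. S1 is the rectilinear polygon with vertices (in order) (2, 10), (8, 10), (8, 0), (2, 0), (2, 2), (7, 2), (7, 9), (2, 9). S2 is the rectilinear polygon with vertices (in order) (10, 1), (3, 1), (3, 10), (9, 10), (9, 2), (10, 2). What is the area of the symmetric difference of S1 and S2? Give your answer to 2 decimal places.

46.00

|S1| = 25, |S2| = 55, |S1∩S2| = 17.
|S1 △ S2| = |S1| + |S2| − 2·|S1∩S2| = 25 + 55 − 34 = 46.00.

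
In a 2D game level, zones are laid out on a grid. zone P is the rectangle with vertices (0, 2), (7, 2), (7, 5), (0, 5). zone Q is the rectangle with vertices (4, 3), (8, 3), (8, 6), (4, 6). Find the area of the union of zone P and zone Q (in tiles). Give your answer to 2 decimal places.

27.00

By inclusion–exclusion:
Individual areas: |zone P| = 21, |zone Q| = 12.
|zone P∩zone Q|: x∈[4,7], y∈[3,5] → 3·2 = 6.
|zone P ∪ zone Q| = 33 − 6 = 27.00.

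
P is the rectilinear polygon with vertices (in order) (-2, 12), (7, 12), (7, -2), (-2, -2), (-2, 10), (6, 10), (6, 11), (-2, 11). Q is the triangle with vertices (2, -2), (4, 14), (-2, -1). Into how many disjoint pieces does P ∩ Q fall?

P ∩ Q splits into 2 disjoint pieces (area 0.6875, area 30.8).

2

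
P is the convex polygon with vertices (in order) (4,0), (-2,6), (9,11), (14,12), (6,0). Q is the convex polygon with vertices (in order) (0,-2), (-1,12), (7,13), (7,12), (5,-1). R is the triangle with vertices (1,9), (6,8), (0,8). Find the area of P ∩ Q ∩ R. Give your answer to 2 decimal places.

0.90

The intersection is the polygon with vertices (3.5,8.5), (6,8), (2.4,8).
By the shoelace formula its area is 0.90.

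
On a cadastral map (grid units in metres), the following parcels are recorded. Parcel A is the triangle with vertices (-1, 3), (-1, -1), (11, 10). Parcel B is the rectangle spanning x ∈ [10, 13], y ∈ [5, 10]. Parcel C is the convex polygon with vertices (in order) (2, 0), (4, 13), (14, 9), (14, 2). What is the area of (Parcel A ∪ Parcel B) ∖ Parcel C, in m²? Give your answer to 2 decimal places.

|Parcel A ∪ Parcel B| = 38.8333.
|(Parcel A ∪ Parcel B) ∩ Parcel C| = 26.2509.
|(Parcel A ∪ Parcel B) ∖ Parcel C| = 38.8333 − 26.2509 = 12.58.

12.58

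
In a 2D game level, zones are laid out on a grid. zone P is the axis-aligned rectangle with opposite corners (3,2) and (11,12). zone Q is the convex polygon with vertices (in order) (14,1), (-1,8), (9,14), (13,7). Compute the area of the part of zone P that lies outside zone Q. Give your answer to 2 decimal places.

|zone P| = 80, |zone P∩zone Q| = 59.0905.
|zone P ∖ zone Q| = |zone P| − |zone P∩zone Q| = 80 − 59.0905 = 20.91.

20.91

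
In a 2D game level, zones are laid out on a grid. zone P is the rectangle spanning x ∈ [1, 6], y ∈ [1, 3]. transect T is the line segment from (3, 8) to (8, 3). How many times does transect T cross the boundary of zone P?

0

The segment lies entirely outside zone P and never meets its boundary.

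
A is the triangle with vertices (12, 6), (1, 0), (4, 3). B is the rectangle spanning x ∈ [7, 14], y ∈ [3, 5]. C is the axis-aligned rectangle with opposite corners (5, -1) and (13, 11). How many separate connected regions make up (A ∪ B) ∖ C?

(A ∪ B) ∖ C splits into 2 disjoint pieces (area 2, area 3.3239).

2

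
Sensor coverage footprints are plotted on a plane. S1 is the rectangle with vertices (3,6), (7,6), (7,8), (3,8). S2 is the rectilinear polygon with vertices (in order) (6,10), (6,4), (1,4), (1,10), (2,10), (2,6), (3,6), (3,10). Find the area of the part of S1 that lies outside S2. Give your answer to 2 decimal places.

|S1| = 8, |S1∩S2| = 6.
|S1 ∖ S2| = |S1| − |S1∩S2| = 8 − 6 = 2.00.

2.00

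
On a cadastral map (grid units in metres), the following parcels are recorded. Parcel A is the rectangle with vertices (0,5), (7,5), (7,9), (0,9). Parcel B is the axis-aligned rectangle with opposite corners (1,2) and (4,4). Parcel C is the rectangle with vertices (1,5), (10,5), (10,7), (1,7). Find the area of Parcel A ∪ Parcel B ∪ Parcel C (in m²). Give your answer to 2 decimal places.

40.00

By inclusion–exclusion:
Individual areas: |Parcel A| = 28, |Parcel B| = 6, |Parcel C| = 18.
|Parcel A∩Parcel B| = 0 (no overlap).
|Parcel A∩Parcel C|: x∈[1,7], y∈[5,7] → 6·2 = 12.
|Parcel B∩Parcel C| = 0 (no overlap).
|Parcel A∩Parcel B∩Parcel C| = 0.
|Parcel A ∪ Parcel B ∪ Parcel C| = 52 − 12 + 0 = 40.00.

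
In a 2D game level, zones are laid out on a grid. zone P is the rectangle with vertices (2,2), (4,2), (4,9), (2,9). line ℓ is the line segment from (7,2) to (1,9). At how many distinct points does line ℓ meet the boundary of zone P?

2

The segment meets the boundary at (2,7.833), (4,5.5).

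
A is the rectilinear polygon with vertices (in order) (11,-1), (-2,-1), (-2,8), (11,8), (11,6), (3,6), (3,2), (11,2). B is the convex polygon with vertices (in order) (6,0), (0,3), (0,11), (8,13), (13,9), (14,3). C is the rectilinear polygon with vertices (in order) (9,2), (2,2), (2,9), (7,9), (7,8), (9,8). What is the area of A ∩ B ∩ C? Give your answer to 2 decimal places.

18.00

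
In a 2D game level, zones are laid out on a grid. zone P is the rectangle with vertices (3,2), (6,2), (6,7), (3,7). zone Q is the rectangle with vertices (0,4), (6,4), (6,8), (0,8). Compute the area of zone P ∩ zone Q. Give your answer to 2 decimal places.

9.00

|zone P∩zone Q|: x∈[3,6], y∈[4,7] → 3·3 = 9.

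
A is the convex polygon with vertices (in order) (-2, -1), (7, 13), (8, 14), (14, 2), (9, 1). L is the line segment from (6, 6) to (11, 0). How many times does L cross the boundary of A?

The segment meets the boundary at (10,1.2).

1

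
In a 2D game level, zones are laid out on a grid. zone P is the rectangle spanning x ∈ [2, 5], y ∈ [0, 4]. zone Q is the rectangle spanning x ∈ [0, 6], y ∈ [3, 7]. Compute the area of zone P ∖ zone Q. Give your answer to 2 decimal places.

|zone P∩zone Q|: x∈[2,5], y∈[3,4] → 3·1 = 3.
|zone P| = 12.
|zone P ∖ zone Q| = |zone P| − |zone P∩zone Q| = 12 − 3 = 9.00.

9.00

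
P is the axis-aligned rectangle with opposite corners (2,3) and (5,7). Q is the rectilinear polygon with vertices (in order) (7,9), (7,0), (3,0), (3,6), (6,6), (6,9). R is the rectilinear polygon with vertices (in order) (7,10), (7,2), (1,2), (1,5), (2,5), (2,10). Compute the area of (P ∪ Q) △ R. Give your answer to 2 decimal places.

26.00

|P ∪ Q| = 33.
|(P ∪ Q) ∩ R| = 25.
|(P ∪ Q) △ R| = 33 + 43 − 50 = 26.00.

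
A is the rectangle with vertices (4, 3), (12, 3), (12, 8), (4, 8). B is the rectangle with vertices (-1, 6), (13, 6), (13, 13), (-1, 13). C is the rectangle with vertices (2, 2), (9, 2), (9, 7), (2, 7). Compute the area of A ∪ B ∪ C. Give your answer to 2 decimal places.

135.00

By inclusion–exclusion:
Individual areas: |A| = 40, |B| = 98, |C| = 35.
|A∩B|: x∈[4,12], y∈[6,8] → 8·2 = 16.
|A∩C|: x∈[4,9], y∈[3,7] → 5·4 = 20.
|B∩C|: x∈[2,9], y∈[6,7] → 7·1 = 7.
|A∩B∩C| = 5.
|A ∪ B ∪ C| = 173 − 43 + 5 = 135.00.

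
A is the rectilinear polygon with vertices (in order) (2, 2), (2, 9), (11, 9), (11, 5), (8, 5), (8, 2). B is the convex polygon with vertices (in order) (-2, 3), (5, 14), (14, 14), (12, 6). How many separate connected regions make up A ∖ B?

1

A ∖ B is a single connected region.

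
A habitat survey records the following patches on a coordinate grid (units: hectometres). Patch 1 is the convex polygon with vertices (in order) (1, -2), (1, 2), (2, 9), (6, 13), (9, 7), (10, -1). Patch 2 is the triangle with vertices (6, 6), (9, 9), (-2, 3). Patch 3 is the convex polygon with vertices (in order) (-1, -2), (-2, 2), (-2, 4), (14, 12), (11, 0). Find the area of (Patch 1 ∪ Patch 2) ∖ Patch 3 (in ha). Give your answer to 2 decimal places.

|Patch 1 ∪ Patch 2| = 97.0837.
|(Patch 1 ∪ Patch 2) ∩ Patch 3| = 70.1839.
|(Patch 1 ∪ Patch 2) ∖ Patch 3| = 97.0837 − 70.1839 = 26.90.

26.90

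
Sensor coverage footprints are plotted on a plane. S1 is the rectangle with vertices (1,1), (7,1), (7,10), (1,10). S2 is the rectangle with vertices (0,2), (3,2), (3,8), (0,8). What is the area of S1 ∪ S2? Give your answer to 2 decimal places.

60.00

By inclusion–exclusion:
Individual areas: |S1| = 54, |S2| = 18.
|S1∩S2|: x∈[1,3], y∈[2,8] → 2·6 = 12.
|S1 ∪ S2| = 72 − 12 = 60.00.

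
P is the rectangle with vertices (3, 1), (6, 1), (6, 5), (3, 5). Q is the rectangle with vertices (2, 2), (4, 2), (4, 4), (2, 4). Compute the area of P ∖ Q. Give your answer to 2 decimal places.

|P∩Q|: x∈[3,4], y∈[2,4] → 1·2 = 2.
|P| = 12.
|P ∖ Q| = |P| − |P∩Q| = 12 − 2 = 10.00.

10.00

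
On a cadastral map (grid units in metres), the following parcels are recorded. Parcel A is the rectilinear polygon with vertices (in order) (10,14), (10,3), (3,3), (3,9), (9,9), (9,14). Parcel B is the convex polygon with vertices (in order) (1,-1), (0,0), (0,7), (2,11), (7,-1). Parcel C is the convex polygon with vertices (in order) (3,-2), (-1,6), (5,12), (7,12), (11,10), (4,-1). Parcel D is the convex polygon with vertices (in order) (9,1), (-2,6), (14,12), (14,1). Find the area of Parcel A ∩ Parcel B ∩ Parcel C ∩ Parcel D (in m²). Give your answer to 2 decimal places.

5.86

The intersection is the polygon with vertices (5.333,3), (4.6,3), (3,3.727), (3,7.875), (3.261,7.973).
By the shoelace formula its area is 5.86.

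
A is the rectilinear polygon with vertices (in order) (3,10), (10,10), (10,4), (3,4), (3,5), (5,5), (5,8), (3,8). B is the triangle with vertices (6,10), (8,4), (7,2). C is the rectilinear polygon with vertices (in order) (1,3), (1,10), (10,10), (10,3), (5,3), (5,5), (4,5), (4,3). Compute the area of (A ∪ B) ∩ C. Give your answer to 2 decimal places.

35.94

|A ∪ B| = 37.25.
|(A ∪ B) ∩ C| = 35.94.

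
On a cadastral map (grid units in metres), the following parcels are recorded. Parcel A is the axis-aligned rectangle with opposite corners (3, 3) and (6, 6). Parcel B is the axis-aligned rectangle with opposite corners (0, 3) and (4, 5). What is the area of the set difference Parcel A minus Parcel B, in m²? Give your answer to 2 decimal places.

|Parcel A∩Parcel B|: x∈[3,4], y∈[3,5] → 1·2 = 2.
|Parcel A| = 9.
|Parcel A ∖ Parcel B| = |Parcel A| − |Parcel A∩Parcel B| = 9 − 2 = 7.00.

7.00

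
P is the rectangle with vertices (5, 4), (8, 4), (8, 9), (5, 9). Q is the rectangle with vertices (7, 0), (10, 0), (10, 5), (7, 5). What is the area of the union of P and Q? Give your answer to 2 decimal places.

By inclusion–exclusion:
Individual areas: |P| = 15, |Q| = 15.
|P∩Q|: x∈[7,8], y∈[4,5] → 1·1 = 1.
|P ∪ Q| = 30 − 1 = 29.00.

29.00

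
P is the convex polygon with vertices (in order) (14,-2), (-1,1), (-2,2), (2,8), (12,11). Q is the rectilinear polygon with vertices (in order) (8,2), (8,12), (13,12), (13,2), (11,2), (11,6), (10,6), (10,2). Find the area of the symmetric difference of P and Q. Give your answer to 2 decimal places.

105.30

|P| = 130, |Q| = 46, |P∩Q| = 35.35.
|P △ Q| = |P| + |Q| − 2·|P∩Q| = 130 + 46 − 70.7 = 105.30.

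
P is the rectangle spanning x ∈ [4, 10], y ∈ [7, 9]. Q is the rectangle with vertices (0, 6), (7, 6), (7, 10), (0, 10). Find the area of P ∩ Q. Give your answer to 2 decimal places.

6.00

|P∩Q|: x∈[4,7], y∈[7,9] → 3·2 = 6.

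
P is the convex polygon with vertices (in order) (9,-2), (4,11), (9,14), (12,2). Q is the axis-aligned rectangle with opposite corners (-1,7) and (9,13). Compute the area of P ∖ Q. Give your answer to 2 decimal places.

|P| = 64, |P∩Q| = 23.5897.
|P ∖ Q| = |P| − |P∩Q| = 64 − 23.5897 = 40.41.

40.41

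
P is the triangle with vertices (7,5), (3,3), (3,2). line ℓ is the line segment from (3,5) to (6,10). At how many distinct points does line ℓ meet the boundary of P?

0

The segment lies entirely outside P and never meets its boundary.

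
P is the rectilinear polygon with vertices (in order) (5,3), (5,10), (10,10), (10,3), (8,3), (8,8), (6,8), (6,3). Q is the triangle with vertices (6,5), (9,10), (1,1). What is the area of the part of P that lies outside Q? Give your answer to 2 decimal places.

|P| = 25, |P∩Q| = 2.0403.
|P ∖ Q| = |P| − |P∩Q| = 25 − 2.0403 = 22.96.

22.96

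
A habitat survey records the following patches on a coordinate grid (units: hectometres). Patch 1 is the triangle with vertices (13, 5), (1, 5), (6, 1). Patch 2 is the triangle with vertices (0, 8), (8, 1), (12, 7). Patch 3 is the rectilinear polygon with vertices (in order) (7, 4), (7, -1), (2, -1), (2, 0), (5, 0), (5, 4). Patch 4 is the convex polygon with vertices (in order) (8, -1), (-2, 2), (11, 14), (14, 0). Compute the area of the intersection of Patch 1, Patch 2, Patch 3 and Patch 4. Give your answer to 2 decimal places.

The intersection is the polygon with vertices (5,4), (7,4), (7,1.875), (5,3.625).
By the shoelace formula its area is 2.50.

2.50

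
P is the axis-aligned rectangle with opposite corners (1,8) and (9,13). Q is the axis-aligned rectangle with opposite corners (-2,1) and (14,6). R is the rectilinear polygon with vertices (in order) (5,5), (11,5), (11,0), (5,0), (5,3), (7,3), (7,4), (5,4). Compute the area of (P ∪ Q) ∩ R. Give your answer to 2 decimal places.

The region (P ∪ Q) ∩ R is the polygon with vertices (5,1), (5,3), (7,3), (7,4), (5,4), (5,5), (11,5), (11,1).
By the shoelace formula its area is 22.00.

22.00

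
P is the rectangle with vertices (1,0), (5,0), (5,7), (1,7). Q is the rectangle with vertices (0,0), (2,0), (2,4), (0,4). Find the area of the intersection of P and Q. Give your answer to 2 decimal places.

|P∩Q|: x∈[1,2], y∈[0,4] → 1·4 = 4.

4.00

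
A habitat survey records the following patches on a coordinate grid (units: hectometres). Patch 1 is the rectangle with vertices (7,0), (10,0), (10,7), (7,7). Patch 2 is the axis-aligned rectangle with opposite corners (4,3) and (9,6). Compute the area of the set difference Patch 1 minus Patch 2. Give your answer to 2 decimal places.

15.00

|Patch 1∩Patch 2|: x∈[7,9], y∈[3,6] → 2·3 = 6.
|Patch 1| = 21.
|Patch 1 ∖ Patch 2| = |Patch 1| − |Patch 1∩Patch 2| = 21 − 6 = 15.00.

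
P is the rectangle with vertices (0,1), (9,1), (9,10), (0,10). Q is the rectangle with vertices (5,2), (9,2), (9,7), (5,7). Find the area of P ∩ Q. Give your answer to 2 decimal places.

20.00

|P∩Q|: x∈[5,9], y∈[2,7] → 4·5 = 20.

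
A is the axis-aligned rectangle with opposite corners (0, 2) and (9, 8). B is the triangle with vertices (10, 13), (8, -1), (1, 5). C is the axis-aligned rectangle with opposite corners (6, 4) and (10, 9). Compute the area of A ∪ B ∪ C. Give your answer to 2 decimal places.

By inclusion–exclusion:
Individual areas: |A| = 54, |B| = 55, |C| = 20.
|A∩B| = 36.5446.
|A∩C|: x∈[6,9], y∈[4,8] → 3·4 = 12.
|B∩C| = 15.3571.
|A∩B∩C| = 11.7143.
|A ∪ B ∪ C| = 129 − 63.9018 + 11.7143 = 76.81.

76.81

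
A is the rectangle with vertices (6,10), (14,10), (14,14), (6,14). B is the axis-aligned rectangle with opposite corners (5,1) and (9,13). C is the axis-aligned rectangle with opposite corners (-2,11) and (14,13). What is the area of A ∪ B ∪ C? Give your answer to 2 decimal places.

85.00

By inclusion–exclusion:
Individual areas: |A| = 32, |B| = 48, |C| = 32.
|A∩B|: x∈[6,9], y∈[10,13] → 3·3 = 9.
|A∩C|: x∈[6,14], y∈[11,13] → 8·2 = 16.
|B∩C|: x∈[5,9], y∈[11,13] → 4·2 = 8.
|A∩B∩C| = 6.
|A ∪ B ∪ C| = 112 − 33 + 6 = 85.00.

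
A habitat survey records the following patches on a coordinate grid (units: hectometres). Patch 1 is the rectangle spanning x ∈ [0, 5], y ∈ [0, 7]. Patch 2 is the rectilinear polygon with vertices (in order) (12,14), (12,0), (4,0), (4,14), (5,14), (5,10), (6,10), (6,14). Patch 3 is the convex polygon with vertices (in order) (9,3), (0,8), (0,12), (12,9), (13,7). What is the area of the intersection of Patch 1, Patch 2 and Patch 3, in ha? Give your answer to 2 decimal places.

1.50

The intersection is the polygon with vertices (5,5.222), (4,5.778), (4,7), (5,7).
By the shoelace formula its area is 1.50.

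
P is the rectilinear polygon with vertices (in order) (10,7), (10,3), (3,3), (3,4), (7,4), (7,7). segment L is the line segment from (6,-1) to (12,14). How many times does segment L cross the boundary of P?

2

The segment meets the boundary at (9.2,7), (7.6,3).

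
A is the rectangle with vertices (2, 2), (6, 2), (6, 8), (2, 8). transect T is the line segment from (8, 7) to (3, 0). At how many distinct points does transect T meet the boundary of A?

The segment meets the boundary at (4.429,2), (6,4.2).

2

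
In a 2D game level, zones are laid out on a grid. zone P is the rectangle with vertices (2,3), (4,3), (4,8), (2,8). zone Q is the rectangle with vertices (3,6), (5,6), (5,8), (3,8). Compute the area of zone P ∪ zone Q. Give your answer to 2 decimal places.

By inclusion–exclusion:
Individual areas: |zone P| = 10, |zone Q| = 4.
|zone P∩zone Q|: x∈[3,4], y∈[6,8] → 1·2 = 2.
|zone P ∪ zone Q| = 14 − 2 = 12.00.

12.00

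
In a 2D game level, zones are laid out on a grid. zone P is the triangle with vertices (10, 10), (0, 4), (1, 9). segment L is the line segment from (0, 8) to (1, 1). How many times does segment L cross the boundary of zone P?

The segment meets the boundary at (0.526,4.316), (0.333,5.667).

2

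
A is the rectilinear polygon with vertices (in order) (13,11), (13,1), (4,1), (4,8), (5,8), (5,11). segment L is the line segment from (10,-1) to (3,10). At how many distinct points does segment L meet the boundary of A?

The segment meets the boundary at (4.273,8), (8.727,1).

2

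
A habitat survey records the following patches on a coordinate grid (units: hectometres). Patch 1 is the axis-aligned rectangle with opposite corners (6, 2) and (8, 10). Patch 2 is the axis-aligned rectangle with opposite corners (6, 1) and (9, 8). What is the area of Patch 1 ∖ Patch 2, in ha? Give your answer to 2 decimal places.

|Patch 1∩Patch 2|: x∈[6,8], y∈[2,8] → 2·6 = 12.
|Patch 1| = 16.
|Patch 1 ∖ Patch 2| = |Patch 1| − |Patch 1∩Patch 2| = 16 − 12 = 4.00.

4.00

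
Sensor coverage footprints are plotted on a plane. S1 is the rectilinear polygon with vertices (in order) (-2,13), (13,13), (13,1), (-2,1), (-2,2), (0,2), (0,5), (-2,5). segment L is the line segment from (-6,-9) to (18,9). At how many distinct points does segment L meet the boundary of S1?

The segment meets the boundary at (13,5.25), (7.333,1).

2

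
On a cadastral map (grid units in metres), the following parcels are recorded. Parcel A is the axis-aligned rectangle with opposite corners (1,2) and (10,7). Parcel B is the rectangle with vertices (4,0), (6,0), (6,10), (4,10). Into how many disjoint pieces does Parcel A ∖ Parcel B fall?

2

Parcel A ∖ Parcel B splits into 2 disjoint pieces (area 20, area 15).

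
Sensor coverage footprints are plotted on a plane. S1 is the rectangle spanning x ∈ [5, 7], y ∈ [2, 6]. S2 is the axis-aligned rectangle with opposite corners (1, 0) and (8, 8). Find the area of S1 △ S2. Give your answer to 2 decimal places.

|S1∩S2|: x∈[5,7], y∈[2,6] → 2·4 = 8.
|S1 △ S2| = |S1| + |S2| − 2·|S1∩S2| = 8 + 56 − 16 = 48.00.

48.00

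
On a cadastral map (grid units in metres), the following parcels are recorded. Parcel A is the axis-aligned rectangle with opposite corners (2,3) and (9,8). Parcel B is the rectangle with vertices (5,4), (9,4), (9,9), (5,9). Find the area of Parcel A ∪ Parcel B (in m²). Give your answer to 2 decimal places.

By inclusion–exclusion:
Individual areas: |Parcel A| = 35, |Parcel B| = 20.
|Parcel A∩Parcel B|: x∈[5,9], y∈[4,8] → 4·4 = 16.
|Parcel A ∪ Parcel B| = 55 − 16 = 39.00.

39.00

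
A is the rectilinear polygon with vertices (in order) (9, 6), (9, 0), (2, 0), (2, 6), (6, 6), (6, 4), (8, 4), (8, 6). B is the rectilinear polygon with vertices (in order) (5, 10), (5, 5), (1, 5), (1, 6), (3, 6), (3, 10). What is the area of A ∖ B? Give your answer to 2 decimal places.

|A| = 38, |A∩B| = 3.
|A ∖ B| = |A| − |A∩B| = 38 − 3 = 35.00.

35.00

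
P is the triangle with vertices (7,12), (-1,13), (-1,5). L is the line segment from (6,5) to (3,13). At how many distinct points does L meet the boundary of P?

2

The segment meets the boundary at (3.197,12.475), (4.271,9.612).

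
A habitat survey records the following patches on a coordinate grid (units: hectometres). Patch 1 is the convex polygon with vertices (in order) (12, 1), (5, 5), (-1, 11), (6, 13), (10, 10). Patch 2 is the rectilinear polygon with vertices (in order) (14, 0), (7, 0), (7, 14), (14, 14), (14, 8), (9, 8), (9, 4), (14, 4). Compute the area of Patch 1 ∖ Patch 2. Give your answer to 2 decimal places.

|Patch 1| = 72, |Patch 1∩Patch 2| = 24.6766.
|Patch 1 ∖ Patch 2| = |Patch 1| − |Patch 1∩Patch 2| = 72 − 24.6766 = 47.32.

47.32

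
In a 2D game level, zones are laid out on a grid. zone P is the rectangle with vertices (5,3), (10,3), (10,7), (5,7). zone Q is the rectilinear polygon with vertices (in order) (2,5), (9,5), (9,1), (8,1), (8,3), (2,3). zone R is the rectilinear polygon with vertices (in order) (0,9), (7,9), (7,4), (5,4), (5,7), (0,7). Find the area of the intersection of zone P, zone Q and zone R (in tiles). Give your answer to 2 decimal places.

2.00

The intersection is the polygon with vertices (7,5), (7,4), (5,4), (5,5).
By the shoelace formula its area is 2.00.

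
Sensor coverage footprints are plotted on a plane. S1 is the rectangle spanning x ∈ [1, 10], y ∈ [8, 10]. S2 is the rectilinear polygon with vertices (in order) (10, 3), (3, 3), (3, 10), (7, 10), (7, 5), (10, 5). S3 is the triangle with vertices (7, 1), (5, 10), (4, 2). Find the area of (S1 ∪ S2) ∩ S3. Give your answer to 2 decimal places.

8.51

The region (S1 ∪ S2) ∩ S3 is the polygon with vertices (4.125,3), (5,10), (6.556,3).
By the shoelace formula its area is 8.51.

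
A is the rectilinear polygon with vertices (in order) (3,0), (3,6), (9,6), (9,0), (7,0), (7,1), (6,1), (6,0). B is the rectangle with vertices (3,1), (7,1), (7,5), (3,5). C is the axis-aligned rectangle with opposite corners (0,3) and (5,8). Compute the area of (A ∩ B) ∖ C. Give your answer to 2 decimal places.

|A ∩ B| = 16.
|(A ∩ B) ∩ C| = 4.
|(A ∩ B) ∖ C| = 16 − 4 = 12.00.

12.00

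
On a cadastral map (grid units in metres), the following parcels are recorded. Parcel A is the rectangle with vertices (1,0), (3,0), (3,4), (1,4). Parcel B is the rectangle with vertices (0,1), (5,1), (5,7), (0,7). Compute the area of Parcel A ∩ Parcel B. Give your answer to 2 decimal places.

|Parcel A∩Parcel B|: x∈[1,3], y∈[1,4] → 2·3 = 6.

6.00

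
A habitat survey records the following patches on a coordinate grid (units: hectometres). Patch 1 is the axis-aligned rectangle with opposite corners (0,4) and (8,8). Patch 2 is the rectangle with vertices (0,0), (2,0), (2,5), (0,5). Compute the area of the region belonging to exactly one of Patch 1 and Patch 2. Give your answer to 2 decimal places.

|Patch 1∩Patch 2|: x∈[0,2], y∈[4,5] → 2·1 = 2.
|Patch 1 △ Patch 2| = |Patch 1| + |Patch 2| − 2·|Patch 1∩Patch 2| = 32 + 10 − 4 = 38.00.

38.00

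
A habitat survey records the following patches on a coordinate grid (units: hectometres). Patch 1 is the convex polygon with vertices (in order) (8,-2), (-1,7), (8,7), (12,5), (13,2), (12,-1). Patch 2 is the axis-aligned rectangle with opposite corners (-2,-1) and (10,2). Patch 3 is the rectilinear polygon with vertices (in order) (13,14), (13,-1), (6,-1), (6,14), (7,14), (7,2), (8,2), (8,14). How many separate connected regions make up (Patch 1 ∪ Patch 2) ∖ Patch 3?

3

(Patch 1 ∪ Patch 2) ∖ Patch 3 splits into 3 disjoint pieces (area 46.5, area 5, area 2.5).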